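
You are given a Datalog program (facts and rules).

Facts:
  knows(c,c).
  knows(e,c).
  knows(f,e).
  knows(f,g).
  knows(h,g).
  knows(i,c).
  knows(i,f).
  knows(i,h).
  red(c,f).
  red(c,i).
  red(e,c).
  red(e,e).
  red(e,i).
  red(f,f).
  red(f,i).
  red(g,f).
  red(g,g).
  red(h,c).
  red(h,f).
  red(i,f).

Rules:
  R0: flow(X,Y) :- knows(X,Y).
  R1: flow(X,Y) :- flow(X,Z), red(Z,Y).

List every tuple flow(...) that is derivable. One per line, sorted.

round 1: derive flow(c,c) via R0 from knows(c,c)
round 1: derive flow(e,c) via R0 from knows(e,c)
round 1: derive flow(f,e) via R0 from knows(f,e)
round 1: derive flow(f,g) via R0 from knows(f,g)
round 1: derive flow(h,g) via R0 from knows(h,g)
round 1: derive flow(i,c) via R0 from knows(i,c)
round 1: derive flow(i,f) via R0 from knows(i,f)
round 1: derive flow(i,h) via R0 from knows(i,h)
round 2: derive flow(c,f) via R1 from flow(c,c), red(c,f)
round 2: derive flow(c,i) via R1 from flow(c,c), red(c,i)
round 2: derive flow(e,f) via R1 from flow(e,c), red(c,f)
round 2: derive flow(e,i) via R1 from flow(e,c), red(c,i)
round 2: derive flow(f,c) via R1 from flow(f,e), red(e,c)
round 2: derive flow(f,f) via R1 from flow(f,g), red(g,f)
round 2: derive flow(f,i) via R1 from flow(f,e), red(e,i)
round 2: derive flow(h,f) via R1 from flow(h,g), red(g,f)
round 2: derive flow(i,i) via R1 from flow(i,c), red(c,i)
round 3: derive flow(h,i) via R1 from flow(h,f), red(f,i)

flow(c,c)
flow(c,f)
flow(c,i)
flow(e,c)
flow(e,f)
flow(e,i)
flow(f,c)
flow(f,e)
flow(f,f)
flow(f,g)
flow(f,i)
flow(h,f)
flow(h,g)
flow(h,i)
flow(i,c)
flow(i,f)
flow(i,h)
flow(i,i)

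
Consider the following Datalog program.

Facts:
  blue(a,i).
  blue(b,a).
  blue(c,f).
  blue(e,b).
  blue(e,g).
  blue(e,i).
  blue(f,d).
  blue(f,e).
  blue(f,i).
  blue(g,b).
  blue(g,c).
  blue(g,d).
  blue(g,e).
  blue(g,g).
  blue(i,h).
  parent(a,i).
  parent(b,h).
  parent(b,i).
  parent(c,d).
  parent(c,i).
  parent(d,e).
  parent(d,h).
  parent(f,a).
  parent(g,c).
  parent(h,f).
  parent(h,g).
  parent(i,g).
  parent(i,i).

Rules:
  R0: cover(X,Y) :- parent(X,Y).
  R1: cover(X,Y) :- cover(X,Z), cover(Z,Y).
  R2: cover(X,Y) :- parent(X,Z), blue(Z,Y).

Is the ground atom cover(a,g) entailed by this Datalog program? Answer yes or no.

round 1: derive cover(a,i) via R0 from parent(a,i)
round 1: derive cover(b,h) via R0 from parent(b,h)
round 1: derive cover(b,i) via R0 from parent(b,i)
round 1: derive cover(c,d) via R0 from parent(c,d)
round 1: derive cover(c,i) via R0 from parent(c,i)
round 1: derive cover(d,e) via R0 from parent(d,e)
round 1: derive cover(d,h) via R0 from parent(d,h)
round 1: derive cover(f,a) via R0 from parent(f,a)
round 1: derive cover(g,c) via R0 from parent(g,c)
round 1: derive cover(h,f) via R0 from parent(h,f)
round 1: derive cover(h,g) via R0 from parent(h,g)
round 1: derive cover(i,g) via R0 from parent(i,g)
round 1: derive cover(i,i) via R0 from parent(i,i)
round 1: derive cover(a,h) via R2 from parent(a,i), blue(i,h)
round 1: derive cover(c,h) via R2 from parent(c,i), blue(i,h)
round 1: derive cover(d,b) via R2 from parent(d,e), blue(e,b)
round 1: derive cover(d,g) via R2 from parent(d,e), blue(e,g)
round 1: derive cover(d,i) via R2 from parent(d,e), blue(e,i)
round 1: derive cover(f,i) via R2 from parent(f,a), blue(a,i)
round 1: derive cover(g,f) via R2 from parent(g,c), blue(c,f)
round 1: derive cover(h,b) via R2 from parent(h,g), blue(g,b)
round 1: derive cover(h,c) via R2 from parent(h,g), blue(g,c)
round 1: derive cover(h,d) via R2 from parent(h,f), blue(f,d)
round 1: derive cover(h,e) via R2 from parent(h,f), blue(f,e)
round 1: derive cover(h,i) via R2 from parent(h,f), blue(f,i)
round 1: derive cover(i,b) via R2 from parent(i,g), blue(g,b)
round 1: derive cover(i,c) via R2 from parent(i,g), blue(g,c)
round 1: derive cover(i,d) via R2 from parent(i,g), blue(g,d)
round 1: derive cover(i,e) via R2 from parent(i,g), blue(g,e)
round 1: derive cover(i,h) via R2 from parent(i,i), blue(i,h)
round 2: derive cover(a,b) via R1 from cover(a,h), cover(h,b)
round 2: derive cover(a,c) via R1 from cover(a,h), cover(h,c)
round 2: derive cover(a,d) via R1 from cover(a,h), cover(h,d)
round 2: derive cover(a,e) via R1 from cover(a,h), cover(h,e)
round 2: derive cover(a,f) via R1 from cover(a,h), cover(h,f)
round 2: derive cover(a,g) via R1 from cover(a,h), cover(h,g)
round 2: derive cover(b,b) via R1 from cover(b,h), cover(h,b)
round 2: derive cover(b,c) via R1 from cover(b,h), cover(h,c)
round 2: derive cover(b,d) via R1 from cover(b,h), cover(h,d)
round 2: derive cover(b,e) via R1 from cover(b,h), cover(h,e)
round 2: derive cover(b,f) via R1 from cover(b,h), cover(h,f)
round 2: derive cover(b,g) via R1 from cover(b,h), cover(h,g)
round 2: derive cover(c,b) via R1 from cover(c,d), cover(d,b)
round 2: derive cover(c,c) via R1 from cover(c,h), cover(h,c)
round 2: derive cover(c,e) via R1 from cover(c,d), cover(d,e)
round 2: derive cover(c,f) via R1 from cover(c,h), cover(h,f)
round 2: derive cover(c,g) via R1 from cover(c,d), cover(d,g)
round 2: derive cover(d,c) via R1 from cover(d,g), cover(g,c)
round 2: derive cover(d,d) via R1 from cover(d,h), cover(h,d)
round 2: derive cover(d,f) via R1 from cover(d,g), cover(g,f)
round 2: derive cover(f,b) via R1 from cover(f,i), cover(i,b)
round 2: derive cover(f,c) via R1 from cover(f,i), cover(i,c)
round 2: derive cover(f,d) via R1 from cover(f,i), cover(i,d)
round 2: derive cover(f,e) via R1 from cover(f,i), cover(i,e)
round 2: derive cover(f,g) via R1 from cover(f,i), cover(i,g)
round 2: derive cover(f,h) via R1 from cover(f,a), cover(a,h)
round 2: derive cover(g,a) via R1 from cover(g,f), cover(f,a)
round 2: derive cover(g,d) via R1 from cover(g,c), cover(c,d)
round 2: derive cover(g,h) via R1 from cover(g,c), cover(c,h)
round 2: derive cover(g,i) via R1 from cover(g,c), cover(c,i)
round 2: derive cover(h,a) via R1 from cover(h,f), cover(f,a)
round 2: derive cover(h,h) via R1 from cover(h,b), cover(b,h)
round 2: derive cover(i,f) via R1 from cover(i,g), cover(g,f)
round 3: derive cover(a,a) via R1 from cover(a,f), cover(f,a)
round 3: derive cover(b,a) via R1 from cover(b,f), cover(f,a)
round 3: derive cover(c,a) via R1 from cover(c,f), cover(f,a)
round 3: derive cover(d,a) via R1 from cover(d,f), cover(f,a)
round 3: derive cover(f,f) via R1 from cover(f,a), cover(a,f)
round 3: derive cover(g,b) via R1 from cover(g,a), cover(a,b)
round 3: derive cover(g,e) via R1 from cover(g,a), cover(a,e)
round 3: derive cover(g,g) via R1 from cover(g,a), cover(a,g)
round 3: derive cover(i,a) via R1 from cover(i,f), cover(f,a)

yes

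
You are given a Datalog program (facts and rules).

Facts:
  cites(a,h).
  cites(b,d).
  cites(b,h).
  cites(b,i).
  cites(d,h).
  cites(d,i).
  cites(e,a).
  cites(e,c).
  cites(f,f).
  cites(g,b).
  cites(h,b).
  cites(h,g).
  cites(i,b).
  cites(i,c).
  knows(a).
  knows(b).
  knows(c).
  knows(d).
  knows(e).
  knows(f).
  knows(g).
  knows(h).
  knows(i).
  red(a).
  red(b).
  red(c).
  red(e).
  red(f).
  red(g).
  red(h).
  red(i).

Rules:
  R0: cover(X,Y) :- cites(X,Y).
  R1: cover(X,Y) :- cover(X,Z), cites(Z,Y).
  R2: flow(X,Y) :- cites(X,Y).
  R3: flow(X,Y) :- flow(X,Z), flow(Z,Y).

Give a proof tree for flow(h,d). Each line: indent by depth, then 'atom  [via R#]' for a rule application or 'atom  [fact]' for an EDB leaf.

flow(h,d)  [via R3]
  flow(h,b)  [via R2]
    cites(h,b)  [fact]
  flow(b,d)  [via R2]
    cites(b,d)  [fact]

round 1: derive flow(a,h) via R2 from cites(a,h)
round 1: derive flow(b,d) via R2 from cites(b,d)
round 1: derive flow(b,h) via R2 from cites(b,h)
round 1: derive flow(b,i) via R2 from cites(b,i)
round 1: derive flow(d,h) via R2 from cites(d,h)
round 1: derive flow(d,i) via R2 from cites(d,i)
round 1: derive flow(e,a) via R2 from cites(e,a)
round 1: derive flow(e,c) via R2 from cites(e,c)
round 1: derive flow(f,f) via R2 from cites(f,f)
round 1: derive flow(g,b) via R2 from cites(g,b)
round 1: derive flow(h,b) via R2 from cites(h,b)
round 1: derive flow(h,g) via R2 from cites(h,g)
round 1: derive flow(i,b) via R2 from cites(i,b)
round 1: derive flow(i,c) via R2 from cites(i,c)
round 2: derive flow(a,b) via R3 from flow(a,h), flow(h,b)
round 2: derive flow(a,g) via R3 from flow(a,h), flow(h,g)
round 2: derive flow(b,b) via R3 from flow(b,h), flow(h,b)
round 2: derive flow(b,c) via R3 from flow(b,i), flow(i,c)
round 2: derive flow(b,g) via R3 from flow(b,h), flow(h,g)
round 2: derive flow(d,b) via R3 from flow(d,h), flow(h,b)
round 2: derive flow(d,c) via R3 from flow(d,i), flow(i,c)
round 2: derive flow(d,g) via R3 from flow(d,h), flow(h,g)
round 2: derive flow(e,h) via R3 from flow(e,a), flow(a,h)
round 2: derive flow(g,d) via R3 from flow(g,b), flow(b,d)
round 2: derive flow(g,h) via R3 from flow(g,b), flow(b,h)
round 2: derive flow(g,i) via R3 from flow(g,b), flow(b,i)
round 2: derive flow(h,d) via R3 from flow(h,b), flow(b,d)
round 2: derive flow(h,h) via R3 from flow(h,b), flow(b,h)
round 2: derive flow(h,i) via R3 from flow(h,b), flow(b,i)
round 2: derive flow(i,d) via R3 from flow(i,b), flow(b,d)
round 2: derive flow(i,h) via R3 from flow(i,b), flow(b,h)
round 2: derive flow(i,i) via R3 from flow(i,b), flow(b,i)
round 3: derive flow(a,c) via R3 from flow(a,b), flow(b,c)
round 3: derive flow(a,d) via R3 from flow(a,b), flow(b,d)
round 3: derive flow(a,i) via R3 from flow(a,b), flow(b,i)
round 3: derive flow(d,d) via R3 from flow(d,b), flow(b,d)
round 3: derive flow(e,b) via R3 from flow(e,a), flow(a,b)
round 3: derive flow(e,d) via R3 from flow(e,h), flow(h,d)
round 3: derive flow(e,g) via R3 from flow(e,a), flow(a,g)
round 3: derive flow(e,i) via R3 from flow(e,h), flow(h,i)
round 3: derive flow(g,c) via R3 from flow(g,b), flow(b,c)
round 3: derive flow(g,g) via R3 from flow(g,b), flow(b,g)
round 3: derive flow(h,c) via R3 from flow(h,b), flow(b,c)
round 3: derive flow(i,g) via R3 from flow(i,b), flow(b,g)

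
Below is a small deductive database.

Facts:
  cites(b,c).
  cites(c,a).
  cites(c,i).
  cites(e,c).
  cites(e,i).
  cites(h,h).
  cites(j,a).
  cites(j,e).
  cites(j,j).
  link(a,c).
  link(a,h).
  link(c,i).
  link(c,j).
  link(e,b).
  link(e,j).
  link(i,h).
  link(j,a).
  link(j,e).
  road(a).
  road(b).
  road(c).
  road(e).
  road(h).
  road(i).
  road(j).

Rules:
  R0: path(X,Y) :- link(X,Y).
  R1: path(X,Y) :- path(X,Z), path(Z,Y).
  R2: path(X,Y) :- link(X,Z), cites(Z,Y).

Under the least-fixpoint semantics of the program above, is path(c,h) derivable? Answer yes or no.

yes

round 1: derive path(a,c) via R0 from link(a,c)
round 1: derive path(a,h) via R0 from link(a,h)
round 1: derive path(c,i) via R0 from link(c,i)
round 1: derive path(c,j) via R0 from link(c,j)
round 1: derive path(e,b) via R0 from link(e,b)
round 1: derive path(e,j) via R0 from link(e,j)
round 1: derive path(i,h) via R0 from link(i,h)
round 1: derive path(j,a) via R0 from link(j,a)
round 1: derive path(j,e) via R0 from link(j,e)
round 1: derive path(a,a) via R2 from link(a,c), cites(c,a)
round 1: derive path(a,i) via R2 from link(a,c), cites(c,i)
round 1: derive path(c,a) via R2 from link(c,j), cites(j,a)
round 1: derive path(c,e) via R2 from link(c,j), cites(j,e)
round 1: derive path(e,a) via R2 from link(e,j), cites(j,a)
round 1: derive path(e,c) via R2 from link(e,b), cites(b,c)
round 1: derive path(e,e) via R2 from link(e,j), cites(j,e)
round 1: derive path(j,c) via R2 from link(j,e), cites(e,c)
round 1: derive path(j,i) via R2 from link(j,e), cites(e,i)
round 2: derive path(a,e) via R1 from path(a,c), path(c,e)
round 2: derive path(a,j) via R1 from path(a,c), path(c,j)
round 2: derive path(c,b) via R1 from path(c,e), path(e,b)
round 2: derive path(c,c) via R1 from path(c,a), path(a,c)
round 2: derive path(c,h) via R1 from path(c,a), path(a,h)
round 2: derive path(e,h) via R1 from path(e,a), path(a,h)
round 2: derive path(e,i) via R1 from path(e,a), path(a,i)
round 2: derive path(j,b) via R1 from path(j,e), path(e,b)
round 2: derive path(j,h) via R1 from path(j,a), path(a,h)
round 2: derive path(j,j) via R1 from path(j,c), path(c,j)
round 3: derive path(a,b) via R1 from path(a,c), path(c,b)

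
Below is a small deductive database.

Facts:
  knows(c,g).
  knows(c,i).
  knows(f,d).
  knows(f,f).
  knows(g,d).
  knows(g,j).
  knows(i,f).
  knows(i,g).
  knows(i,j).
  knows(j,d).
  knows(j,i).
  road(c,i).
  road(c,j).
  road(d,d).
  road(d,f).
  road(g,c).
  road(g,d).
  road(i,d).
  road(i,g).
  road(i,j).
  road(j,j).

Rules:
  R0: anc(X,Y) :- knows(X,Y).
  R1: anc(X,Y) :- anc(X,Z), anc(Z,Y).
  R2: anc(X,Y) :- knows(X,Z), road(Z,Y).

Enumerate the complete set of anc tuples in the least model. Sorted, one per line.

anc(c,c)
anc(c,d)
anc(c,f)
anc(c,g)
anc(c,i)
anc(c,j)
anc(f,d)
anc(f,f)
anc(g,c)
anc(g,d)
anc(g,f)
anc(g,g)
anc(g,i)
anc(g,j)
anc(i,c)
anc(i,d)
anc(i,f)
anc(i,g)
anc(i,i)
anc(i,j)
anc(j,c)
anc(j,d)
anc(j,f)
anc(j,g)
anc(j,i)
anc(j,j)

round 1: derive anc(c,g) via R0 from knows(c,g)
round 1: derive anc(c,i) via R0 from knows(c,i)
round 1: derive anc(f,d) via R0 from knows(f,d)
round 1: derive anc(f,f) via R0 from knows(f,f)
round 1: derive anc(g,d) via R0 from knows(g,d)
round 1: derive anc(g,j) via R0 from knows(g,j)
round 1: derive anc(i,f) via R0 from knows(i,f)
round 1: derive anc(i,g) via R0 from knows(i,g)
round 1: derive anc(i,j) via R0 from knows(i,j)
round 1: derive anc(j,d) via R0 from knows(j,d)
round 1: derive anc(j,i) via R0 from knows(j,i)
round 1: derive anc(c,c) via R2 from knows(c,g), road(g,c)
round 1: derive anc(c,d) via R2 from knows(c,g), road(g,d)
round 1: derive anc(c,j) via R2 from knows(c,i), road(i,j)
round 1: derive anc(g,f) via R2 from knows(g,d), road(d,f)
round 1: derive anc(i,c) via R2 from knows(i,g), road(g,c)
round 1: derive anc(i,d) via R2 from knows(i,g), road(g,d)
round 1: derive anc(j,f) via R2 from knows(j,d), road(d,f)
round 1: derive anc(j,g) via R2 from knows(j,i), road(i,g)
round 1: derive anc(j,j) via R2 from knows(j,i), road(i,j)
round 2: derive anc(c,f) via R1 from anc(c,g), anc(g,f)
round 2: derive anc(g,g) via R1 from anc(g,j), anc(j,g)
round 2: derive anc(g,i) via R1 from anc(g,j), anc(j,i)
round 2: derive anc(i,i) via R1 from anc(i,c), anc(c,i)
round 2: derive anc(j,c) via R1 from anc(j,i), anc(i,c)
round 3: derive anc(g,c) via R1 from anc(g,i), anc(i,c)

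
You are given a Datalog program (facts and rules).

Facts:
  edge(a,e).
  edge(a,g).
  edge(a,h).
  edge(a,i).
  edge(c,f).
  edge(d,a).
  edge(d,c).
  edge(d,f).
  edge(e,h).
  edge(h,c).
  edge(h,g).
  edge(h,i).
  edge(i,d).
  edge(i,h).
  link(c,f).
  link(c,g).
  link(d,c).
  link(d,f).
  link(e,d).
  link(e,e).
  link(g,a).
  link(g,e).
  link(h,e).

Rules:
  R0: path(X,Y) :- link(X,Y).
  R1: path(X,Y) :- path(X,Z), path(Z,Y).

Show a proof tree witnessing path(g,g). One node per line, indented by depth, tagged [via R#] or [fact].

path(g,g)  [via R1]
  path(g,d)  [via R1]
    path(g,e)  [via R0]
      link(g,e)  [fact]
    path(e,d)  [via R0]
      link(e,d)  [fact]
  path(d,g)  [via R1]
    path(d,c)  [via R0]
      link(d,c)  [fact]
    path(c,g)  [via R0]
      link(c,g)  [fact]

round 1: derive path(c,f) via R0 from link(c,f)
round 1: derive path(c,g) via R0 from link(c,g)
round 1: derive path(d,c) via R0 from link(d,c)
round 1: derive path(d,f) via R0 from link(d,f)
round 1: derive path(e,d) via R0 from link(e,d)
round 1: derive path(e,e) via R0 from link(e,e)
round 1: derive path(g,a) via R0 from link(g,a)
round 1: derive path(g,e) via R0 from link(g,e)
round 1: derive path(h,e) via R0 from link(h,e)
round 2: derive path(c,a) via R1 from path(c,g), path(g,a)
round 2: derive path(c,e) via R1 from path(c,g), path(g,e)
round 2: derive path(d,g) via R1 from path(d,c), path(c,g)
round 2: derive path(e,c) via R1 from path(e,d), path(d,c)
round 2: derive path(e,f) via R1 from path(e,d), path(d,f)
round 2: derive path(g,d) via R1 from path(g,e), path(e,d)
round 2: derive path(h,d) via R1 from path(h,e), path(e,d)
round 3: derive path(c,c) via R1 from path(c,e), path(e,c)
round 3: derive path(c,d) via R1 from path(c,e), path(e,d)
round 3: derive path(d,a) via R1 from path(d,c), path(c,a)
round 3: derive path(d,d) via R1 from path(d,g), path(g,d)
round 3: derive path(d,e) via R1 from path(d,c), path(c,e)
round 3: derive path(e,a) via R1 from path(e,c), path(c,a)
round 3: derive path(e,g) via R1 from path(e,c), path(c,g)
round 3: derive path(g,c) via R1 from path(g,d), path(d,c)
round 3: derive path(g,f) via R1 from path(g,d), path(d,f)
round 3: derive path(g,g) via R1 from path(g,d), path(d,g)
round 3: derive path(h,c) via R1 from path(h,d), path(d,c)
round 3: derive path(h,f) via R1 from path(h,d), path(d,f)
round 3: derive path(h,g) via R1 from path(h,d), path(d,g)
round 4: derive path(h,a) via R1 from path(h,c), path(c,a)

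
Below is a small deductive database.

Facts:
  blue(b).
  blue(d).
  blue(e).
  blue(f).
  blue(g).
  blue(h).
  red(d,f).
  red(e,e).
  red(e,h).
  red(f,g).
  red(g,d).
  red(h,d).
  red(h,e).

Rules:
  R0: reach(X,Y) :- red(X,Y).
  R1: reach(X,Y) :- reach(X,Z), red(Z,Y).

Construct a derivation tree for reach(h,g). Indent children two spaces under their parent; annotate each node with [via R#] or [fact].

round 1: derive reach(d,f) via R0 from red(d,f)
round 1: derive reach(e,e) via R0 from red(e,e)
round 1: derive reach(e,h) via R0 from red(e,h)
round 1: derive reach(f,g) via R0 from red(f,g)
round 1: derive reach(g,d) via R0 from red(g,d)
round 1: derive reach(h,d) via R0 from red(h,d)
round 1: derive reach(h,e) via R0 from red(h,e)
round 2: derive reach(d,g) via R1 from reach(d,f), red(f,g)
round 2: derive reach(e,d) via R1 from reach(e,h), red(h,d)
round 2: derive reach(f,d) via R1 from reach(f,g), red(g,d)
round 2: derive reach(g,f) via R1 from reach(g,d), red(d,f)
round 2: derive reach(h,f) via R1 from reach(h,d), red(d,f)
round 2: derive reach(h,h) via R1 from reach(h,e), red(e,h)
round 3: derive reach(d,d) via R1 from reach(d,g), red(g,d)
round 3: derive reach(e,f) via R1 from reach(e,d), red(d,f)
round 3: derive reach(f,f) via R1 from reach(f,d), red(d,f)
round 3: derive reach(g,g) via R1 from reach(g,f), red(f,g)
round 3: derive reach(h,g) via R1 from reach(h,f), red(f,g)
round 4: derive reach(e,g) via R1 from reach(e,f), red(f,g)

reach(h,g)  [via R1]
  reach(h,f)  [via R1]
    reach(h,d)  [via R0]
      red(h,d)  [fact]
    red(d,f)  [fact]
  red(f,g)  [fact]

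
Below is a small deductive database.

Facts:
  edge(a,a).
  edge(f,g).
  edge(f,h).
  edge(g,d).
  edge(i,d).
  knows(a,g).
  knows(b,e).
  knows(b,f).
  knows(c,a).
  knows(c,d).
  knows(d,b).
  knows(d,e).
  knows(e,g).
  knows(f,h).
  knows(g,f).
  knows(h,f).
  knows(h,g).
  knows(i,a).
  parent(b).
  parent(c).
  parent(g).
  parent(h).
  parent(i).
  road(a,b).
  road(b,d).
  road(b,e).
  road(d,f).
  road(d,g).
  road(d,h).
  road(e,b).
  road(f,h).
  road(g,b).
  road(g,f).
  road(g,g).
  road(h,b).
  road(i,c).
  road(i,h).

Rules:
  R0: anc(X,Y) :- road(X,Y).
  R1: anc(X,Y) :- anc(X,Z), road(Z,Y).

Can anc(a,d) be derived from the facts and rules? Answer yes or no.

round 1: derive anc(a,b) via R0 from road(a,b)
round 1: derive anc(b,d) via R0 from road(b,d)
round 1: derive anc(b,e) via R0 from road(b,e)
round 1: derive anc(d,f) via R0 from road(d,f)
round 1: derive anc(d,g) via R0 from road(d,g)
round 1: derive anc(d,h) via R0 from road(d,h)
round 1: derive anc(e,b) via R0 from road(e,b)
round 1: derive anc(f,h) via R0 from road(f,h)
round 1: derive anc(g,b) via R0 from road(g,b)
round 1: derive anc(g,f) via R0 from road(g,f)
round 1: derive anc(g,g) via R0 from road(g,g)
round 1: derive anc(h,b) via R0 from road(h,b)
round 1: derive anc(i,c) via R0 from road(i,c)
round 1: derive anc(i,h) via R0 from road(i,h)
round 2: derive anc(a,d) via R1 from anc(a,b), road(b,d)
round 2: derive anc(a,e) via R1 from anc(a,b), road(b,e)
round 2: derive anc(b,b) via R1 from anc(b,e), road(e,b)
round 2: derive anc(b,f) via R1 from anc(b,d), road(d,f)
round 2: derive anc(b,g) via R1 from anc(b,d), road(d,g)
round 2: derive anc(b,h) via R1 from anc(b,d), road(d,h)
round 2: derive anc(d,b) via R1 from anc(d,g), road(g,b)
round 2: derive anc(e,d) via R1 from anc(e,b), road(b,d)
round 2: derive anc(e,e) via R1 from anc(e,b), road(b,e)
round 2: derive anc(f,b) via R1 from anc(f,h), road(h,b)
round 2: derive anc(g,d) via R1 from anc(g,b), road(b,d)
round 2: derive anc(g,e) via R1 from anc(g,b), road(b,e)
round 2: derive anc(g,h) via R1 from anc(g,f), road(f,h)
round 2: derive anc(h,d) via R1 from anc(h,b), road(b,d)
round 2: derive anc(h,e) via R1 from anc(h,b), road(b,e)
round 2: derive anc(i,b) via R1 from anc(i,h), road(h,b)
round 3: derive anc(a,f) via R1 from anc(a,d), road(d,f)
round 3: derive anc(a,g) via R1 from anc(a,d), road(d,g)
round 3: derive anc(a,h) via R1 from anc(a,d), road(d,h)
round 3: derive anc(d,d) via R1 from anc(d,b), road(b,d)
round 3: derive anc(d,e) via R1 from anc(d,b), road(b,e)
round 3: derive anc(e,f) via R1 from anc(e,d), road(d,f)
round 3: derive anc(e,g) via R1 from anc(e,d), road(d,g)
round 3: derive anc(e,h) via R1 from anc(e,d), road(d,h)
round 3: derive anc(f,d) via R1 from anc(f,b), road(b,d)
round 3: derive anc(f,e) via R1 from anc(f,b), road(b,e)
round 3: derive anc(h,f) via R1 from anc(h,d), road(d,f)
round 3: derive anc(h,g) via R1 from anc(h,d), road(d,g)
round 3: derive anc(h,h) via R1 from anc(h,d), road(d,h)
round 3: derive anc(i,d) via R1 from anc(i,b), road(b,d)
round 3: derive anc(i,e) via R1 from anc(i,b), road(b,e)
round 4: derive anc(f,f) via R1 from anc(f,d), road(d,f)
round 4: derive anc(f,g) via R1 from anc(f,d), road(d,g)
round 4: derive anc(i,f) via R1 from anc(i,d), road(d,f)
round 4: derive anc(i,g) via R1 from anc(i,d), road(d,g)

yes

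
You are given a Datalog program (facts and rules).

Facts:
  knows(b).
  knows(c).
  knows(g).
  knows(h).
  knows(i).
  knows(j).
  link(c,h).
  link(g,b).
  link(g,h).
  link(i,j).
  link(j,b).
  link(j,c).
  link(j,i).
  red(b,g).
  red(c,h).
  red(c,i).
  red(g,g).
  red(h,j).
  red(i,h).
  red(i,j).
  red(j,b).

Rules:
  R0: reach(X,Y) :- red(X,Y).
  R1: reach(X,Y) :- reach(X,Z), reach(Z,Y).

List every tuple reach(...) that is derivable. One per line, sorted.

reach(b,g)
reach(c,b)
reach(c,g)
reach(c,h)
reach(c,i)
reach(c,j)
reach(g,g)
reach(h,b)
reach(h,g)
reach(h,j)
reach(i,b)
reach(i,g)
reach(i,h)
reach(i,j)
reach(j,b)
reach(j,g)

round 1: derive reach(b,g) via R0 from red(b,g)
round 1: derive reach(c,h) via R0 from red(c,h)
round 1: derive reach(c,i) via R0 from red(c,i)
round 1: derive reach(g,g) via R0 from red(g,g)
round 1: derive reach(h,j) via R0 from red(h,j)
round 1: derive reach(i,h) via R0 from red(i,h)
round 1: derive reach(i,j) via R0 from red(i,j)
round 1: derive reach(j,b) via R0 from red(j,b)
round 2: derive reach(c,j) via R1 from reach(c,h), reach(h,j)
round 2: derive reach(h,b) via R1 from reach(h,j), reach(j,b)
round 2: derive reach(i,b) via R1 from reach(i,j), reach(j,b)
round 2: derive reach(j,g) via R1 from reach(j,b), reach(b,g)
round 3: derive reach(c,b) via R1 from reach(c,h), reach(h,b)
round 3: derive reach(c,g) via R1 from reach(c,j), reach(j,g)
round 3: derive reach(h,g) via R1 from reach(h,b), reach(b,g)
round 3: derive reach(i,g) via R1 from reach(i,b), reach(b,g)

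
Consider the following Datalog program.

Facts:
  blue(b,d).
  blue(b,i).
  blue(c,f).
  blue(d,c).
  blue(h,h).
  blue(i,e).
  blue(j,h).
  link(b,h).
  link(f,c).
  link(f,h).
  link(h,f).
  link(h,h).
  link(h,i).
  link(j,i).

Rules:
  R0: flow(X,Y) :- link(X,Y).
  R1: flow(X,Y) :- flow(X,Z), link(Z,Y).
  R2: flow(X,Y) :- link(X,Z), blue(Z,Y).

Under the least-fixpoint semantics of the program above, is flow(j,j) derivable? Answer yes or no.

round 1: derive flow(b,h) via R0 from link(b,h)
round 1: derive flow(f,c) via R0 from link(f,c)
round 1: derive flow(f,h) via R0 from link(f,h)
round 1: derive flow(h,f) via R0 from link(h,f)
round 1: derive flow(h,h) via R0 from link(h,h)
round 1: derive flow(h,i) via R0 from link(h,i)
round 1: derive flow(j,i) via R0 from link(j,i)
round 1: derive flow(f,f) via R2 from link(f,c), blue(c,f)
round 1: derive flow(h,e) via R2 from link(h,i), blue(i,e)
round 1: derive flow(j,e) via R2 from link(j,i), blue(i,e)
round 2: derive flow(b,f) via R1 from flow(b,h), link(h,f)
round 2: derive flow(b,i) via R1 from flow(b,h), link(h,i)
round 2: derive flow(f,i) via R1 from flow(f,h), link(h,i)
round 2: derive flow(h,c) via R1 from flow(h,f), link(f,c)
round 3: derive flow(b,c) via R1 from flow(b,f), link(f,c)

no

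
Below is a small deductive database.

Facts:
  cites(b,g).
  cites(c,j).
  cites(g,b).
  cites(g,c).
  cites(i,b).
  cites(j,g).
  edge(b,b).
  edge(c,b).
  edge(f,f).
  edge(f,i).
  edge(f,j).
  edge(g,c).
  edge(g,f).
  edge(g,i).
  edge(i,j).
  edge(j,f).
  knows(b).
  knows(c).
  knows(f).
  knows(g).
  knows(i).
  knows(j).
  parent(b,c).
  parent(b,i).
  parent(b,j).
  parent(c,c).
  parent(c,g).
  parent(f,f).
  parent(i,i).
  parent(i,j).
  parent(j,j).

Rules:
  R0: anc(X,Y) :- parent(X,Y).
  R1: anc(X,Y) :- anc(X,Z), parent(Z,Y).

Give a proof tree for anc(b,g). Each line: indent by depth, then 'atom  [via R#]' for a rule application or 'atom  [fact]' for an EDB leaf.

round 1: derive anc(b,c) via R0 from parent(b,c)
round 1: derive anc(b,i) via R0 from parent(b,i)
round 1: derive anc(b,j) via R0 from parent(b,j)
round 1: derive anc(c,c) via R0 from parent(c,c)
round 1: derive anc(c,g) via R0 from parent(c,g)
round 1: derive anc(f,f) via R0 from parent(f,f)
round 1: derive anc(i,i) via R0 from parent(i,i)
round 1: derive anc(i,j) via R0 from parent(i,j)
round 1: derive anc(j,j) via R0 from parent(j,j)
round 2: derive anc(b,g) via R1 from anc(b,c), parent(c,g)

anc(b,g)  [via R1]
  anc(b,c)  [via R0]
    parent(b,c)  [fact]
  parent(c,g)  [fact]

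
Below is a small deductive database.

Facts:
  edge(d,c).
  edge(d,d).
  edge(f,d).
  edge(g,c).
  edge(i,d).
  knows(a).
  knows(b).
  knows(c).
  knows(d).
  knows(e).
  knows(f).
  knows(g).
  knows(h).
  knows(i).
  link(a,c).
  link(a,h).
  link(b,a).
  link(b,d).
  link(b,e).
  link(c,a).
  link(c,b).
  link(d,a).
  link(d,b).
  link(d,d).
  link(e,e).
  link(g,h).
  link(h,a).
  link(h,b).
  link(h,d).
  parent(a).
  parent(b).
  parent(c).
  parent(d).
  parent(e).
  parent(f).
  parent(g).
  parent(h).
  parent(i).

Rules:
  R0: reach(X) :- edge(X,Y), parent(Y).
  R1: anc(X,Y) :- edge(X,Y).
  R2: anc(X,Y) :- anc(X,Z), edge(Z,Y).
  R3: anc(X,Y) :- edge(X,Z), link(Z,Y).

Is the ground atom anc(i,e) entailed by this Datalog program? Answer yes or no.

no

round 1: derive anc(d,c) via R1 from edge(d,c)
round 1: derive anc(d,d) via R1 from edge(d,d)
round 1: derive anc(f,d) via R1 from edge(f,d)
round 1: derive anc(g,c) via R1 from edge(g,c)
round 1: derive anc(i,d) via R1 from edge(i,d)
round 1: derive anc(d,a) via R3 from edge(d,c), link(c,a)
round 1: derive anc(d,b) via R3 from edge(d,c), link(c,b)
round 1: derive anc(f,a) via R3 from edge(f,d), link(d,a)
round 1: derive anc(f,b) via R3 from edge(f,d), link(d,b)
round 1: derive anc(g,a) via R3 from edge(g,c), link(c,a)
round 1: derive anc(g,b) via R3 from edge(g,c), link(c,b)
round 1: derive anc(i,a) via R3 from edge(i,d), link(d,a)
round 1: derive anc(i,b) via R3 from edge(i,d), link(d,b)
round 2: derive anc(f,c) via R2 from anc(f,d), edge(d,c)
round 2: derive anc(i,c) via R2 from anc(i,d), edge(d,c)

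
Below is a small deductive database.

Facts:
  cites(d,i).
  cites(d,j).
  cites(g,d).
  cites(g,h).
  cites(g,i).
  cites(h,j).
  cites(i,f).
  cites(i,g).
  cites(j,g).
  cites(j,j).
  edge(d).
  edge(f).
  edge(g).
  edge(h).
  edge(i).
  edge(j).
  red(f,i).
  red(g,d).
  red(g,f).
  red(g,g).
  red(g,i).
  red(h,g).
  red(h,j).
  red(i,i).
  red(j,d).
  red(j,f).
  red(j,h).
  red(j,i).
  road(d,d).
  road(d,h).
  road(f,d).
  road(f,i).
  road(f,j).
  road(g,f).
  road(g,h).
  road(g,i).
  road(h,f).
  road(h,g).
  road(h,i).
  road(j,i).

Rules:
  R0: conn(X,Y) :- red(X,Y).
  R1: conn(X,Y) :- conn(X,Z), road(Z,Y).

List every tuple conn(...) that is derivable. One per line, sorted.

round 1: derive conn(f,i) via R0 from red(f,i)
round 1: derive conn(g,d) via R0 from red(g,d)
round 1: derive conn(g,f) via R0 from red(g,f)
round 1: derive conn(g,g) via R0 from red(g,g)
round 1: derive conn(g,i) via R0 from red(g,i)
round 1: derive conn(h,g) via R0 from red(h,g)
round 1: derive conn(h,j) via R0 from red(h,j)
round 1: derive conn(i,i) via R0 from red(i,i)
round 1: derive conn(j,d) via R0 from red(j,d)
round 1: derive conn(j,f) via R0 from red(j,f)
round 1: derive conn(j,h) via R0 from red(j,h)
round 1: derive conn(j,i) via R0 from red(j,i)
round 2: derive conn(g,h) via R1 from conn(g,d), road(d,h)
round 2: derive conn(g,j) via R1 from conn(g,f), road(f,j)
round 2: derive conn(h,f) via R1 from conn(h,g), road(g,f)
round 2: derive conn(h,h) via R1 from conn(h,g), road(g,h)
round 2: derive conn(h,i) via R1 from conn(h,g), road(g,i)
round 2: derive conn(j,g) via R1 from conn(j,h), road(h,g)
round 2: derive conn(j,j) via R1 from conn(j,f), road(f,j)
round 3: derive conn(h,d) via R1 from conn(h,f), road(f,d)

conn(f,i)
conn(g,d)
conn(g,f)
conn(g,g)
conn(g,h)
conn(g,i)
conn(g,j)
conn(h,d)
conn(h,f)
conn(h,g)
conn(h,h)
conn(h,i)
conn(h,j)
conn(i,i)
conn(j,d)
conn(j,f)
conn(j,g)
conn(j,h)
conn(j,i)
conn(j,j)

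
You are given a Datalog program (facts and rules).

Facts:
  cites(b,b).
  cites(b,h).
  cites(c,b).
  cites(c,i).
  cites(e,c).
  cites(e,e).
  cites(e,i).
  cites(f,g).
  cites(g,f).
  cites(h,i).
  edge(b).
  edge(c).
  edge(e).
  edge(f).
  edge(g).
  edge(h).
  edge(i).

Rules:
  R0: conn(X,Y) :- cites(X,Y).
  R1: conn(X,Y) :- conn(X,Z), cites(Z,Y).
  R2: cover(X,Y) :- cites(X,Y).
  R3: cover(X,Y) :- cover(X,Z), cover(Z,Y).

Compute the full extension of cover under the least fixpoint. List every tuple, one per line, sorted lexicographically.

cover(b,b)
cover(b,h)
cover(b,i)
cover(c,b)
cover(c,h)
cover(c,i)
cover(e,b)
cover(e,c)
cover(e,e)
cover(e,h)
cover(e,i)
cover(f,f)
cover(f,g)
cover(g,f)
cover(g,g)
cover(h,i)

round 1: derive cover(b,b) via R2 from cites(b,b)
round 1: derive cover(b,h) via R2 from cites(b,h)
round 1: derive cover(c,b) via R2 from cites(c,b)
round 1: derive cover(c,i) via R2 from cites(c,i)
round 1: derive cover(e,c) via R2 from cites(e,c)
round 1: derive cover(e,e) via R2 from cites(e,e)
round 1: derive cover(e,i) via R2 from cites(e,i)
round 1: derive cover(f,g) via R2 from cites(f,g)
round 1: derive cover(g,f) via R2 from cites(g,f)
round 1: derive cover(h,i) via R2 from cites(h,i)
round 2: derive cover(b,i) via R3 from cover(b,h), cover(h,i)
round 2: derive cover(c,h) via R3 from cover(c,b), cover(b,h)
round 2: derive cover(e,b) via R3 from cover(e,c), cover(c,b)
round 2: derive cover(f,f) via R3 from cover(f,g), cover(g,f)
round 2: derive cover(g,g) via R3 from cover(g,f), cover(f,g)
round 3: derive cover(e,h) via R3 from cover(e,b), cover(b,h)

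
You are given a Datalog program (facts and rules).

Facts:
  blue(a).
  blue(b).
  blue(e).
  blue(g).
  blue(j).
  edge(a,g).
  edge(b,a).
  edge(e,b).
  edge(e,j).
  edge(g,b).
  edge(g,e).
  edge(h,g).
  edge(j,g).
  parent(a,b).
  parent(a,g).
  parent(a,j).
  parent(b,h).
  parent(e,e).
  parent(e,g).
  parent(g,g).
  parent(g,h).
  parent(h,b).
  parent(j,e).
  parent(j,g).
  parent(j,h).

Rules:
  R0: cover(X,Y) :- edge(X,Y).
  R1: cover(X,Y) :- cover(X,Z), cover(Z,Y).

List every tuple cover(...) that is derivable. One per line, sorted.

round 1: derive cover(a,g) via R0 from edge(a,g)
round 1: derive cover(b,a) via R0 from edge(b,a)
round 1: derive cover(e,b) via R0 from edge(e,b)
round 1: derive cover(e,j) via R0 from edge(e,j)
round 1: derive cover(g,b) via R0 from edge(g,b)
round 1: derive cover(g,e) via R0 from edge(g,e)
round 1: derive cover(h,g) via R0 from edge(h,g)
round 1: derive cover(j,g) via R0 from edge(j,g)
round 2: derive cover(a,b) via R1 from cover(a,g), cover(g,b)
round 2: derive cover(a,e) via R1 from cover(a,g), cover(g,e)
round 2: derive cover(b,g) via R1 from cover(b,a), cover(a,g)
round 2: derive cover(e,a) via R1 from cover(e,b), cover(b,a)
round 2: derive cover(e,g) via R1 from cover(e,j), cover(j,g)
round 2: derive cover(g,a) via R1 from cover(g,b), cover(b,a)
round 2: derive cover(g,j) via R1 from cover(g,e), cover(e,j)
round 2: derive cover(h,b) via R1 from cover(h,g), cover(g,b)
round 2: derive cover(h,e) via R1 from cover(h,g), cover(g,e)
round 2: derive cover(j,b) via R1 from cover(j,g), cover(g,b)
round 2: derive cover(j,e) via R1 from cover(j,g), cover(g,e)
round 3: derive cover(a,a) via R1 from cover(a,b), cover(b,a)
round 3: derive cover(a,j) via R1 from cover(a,e), cover(e,j)
round 3: derive cover(b,b) via R1 from cover(b,a), cover(a,b)
round 3: derive cover(b,e) via R1 from cover(b,a), cover(a,e)
round 3: derive cover(b,j) via R1 from cover(b,g), cover(g,j)
round 3: derive cover(e,e) via R1 from cover(e,a), cover(a,e)
round 3: derive cover(g,g) via R1 from cover(g,a), cover(a,g)
round 3: derive cover(h,a) via R1 from cover(h,b), cover(b,a)
round 3: derive cover(h,j) via R1 from cover(h,e), cover(e,j)
round 3: derive cover(j,a) via R1 from cover(j,b), cover(b,a)
round 3: derive cover(j,j) via R1 from cover(j,e), cover(e,j)

cover(a,a)
cover(a,b)
cover(a,e)
cover(a,g)
cover(a,j)
cover(b,a)
cover(b,b)
cover(b,e)
cover(b,g)
cover(b,j)
cover(e,a)
cover(e,b)
cover(e,e)
cover(e,g)
cover(e,j)
cover(g,a)
cover(g,b)
cover(g,e)
cover(g,g)
cover(g,j)
cover(h,a)
cover(h,b)
cover(h,e)
cover(h,g)
cover(h,j)
cover(j,a)
cover(j,b)
cover(j,e)
cover(j,g)
cover(j,j)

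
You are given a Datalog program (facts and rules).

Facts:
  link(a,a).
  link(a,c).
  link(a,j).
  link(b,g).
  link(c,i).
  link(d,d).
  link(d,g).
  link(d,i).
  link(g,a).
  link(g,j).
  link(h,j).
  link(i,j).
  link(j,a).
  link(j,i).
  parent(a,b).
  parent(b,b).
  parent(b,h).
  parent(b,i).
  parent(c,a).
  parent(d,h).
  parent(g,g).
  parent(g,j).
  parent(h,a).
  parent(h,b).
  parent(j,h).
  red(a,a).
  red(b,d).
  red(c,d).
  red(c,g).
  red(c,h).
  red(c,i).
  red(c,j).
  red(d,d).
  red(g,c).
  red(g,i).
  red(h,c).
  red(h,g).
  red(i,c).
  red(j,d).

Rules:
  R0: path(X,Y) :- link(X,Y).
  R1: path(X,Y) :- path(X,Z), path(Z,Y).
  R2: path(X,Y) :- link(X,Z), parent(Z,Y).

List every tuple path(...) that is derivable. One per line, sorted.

path(a,a)
path(a,b)
path(a,c)
path(a,g)
path(a,h)
path(a,i)
path(a,j)
path(b,a)
path(b,b)
path(b,c)
path(b,g)
path(b,h)
path(b,i)
path(b,j)
path(c,a)
path(c,b)
path(c,c)
path(c,g)
path(c,h)
path(c,i)
path(c,j)
path(d,a)
path(d,b)
path(d,c)
path(d,d)
path(d,g)
path(d,h)
path(d,i)
path(d,j)
path(g,a)
path(g,b)
path(g,c)
path(g,g)
path(g,h)
path(g,i)
path(g,j)
path(h,a)
path(h,b)
path(h,c)
path(h,g)
path(h,h)
path(h,i)
path(h,j)
path(i,a)
path(i,b)
path(i,c)
path(i,g)
path(i,h)
path(i,i)
path(i,j)
path(j,a)
path(j,b)
path(j,c)
path(j,g)
path(j,h)
path(j,i)
path(j,j)

round 1: derive path(a,a) via R0 from link(a,a)
round 1: derive path(a,c) via R0 from link(a,c)
round 1: derive path(a,j) via R0 from link(a,j)
round 1: derive path(b,g) via R0 from link(b,g)
round 1: derive path(c,i) via R0 from link(c,i)
round 1: derive path(d,d) via R0 from link(d,d)
round 1: derive path(d,g) via R0 from link(d,g)
round 1: derive path(d,i) via R0 from link(d,i)
round 1: derive path(g,a) via R0 from link(g,a)
round 1: derive path(g,j) via R0 from link(g,j)
round 1: derive path(h,j) via R0 from link(h,j)
round 1: derive path(i,j) via R0 from link(i,j)
round 1: derive path(j,a) via R0 from link(j,a)
round 1: derive path(j,i) via R0 from link(j,i)
round 1: derive path(a,b) via R2 from link(a,a), parent(a,b)
round 1: derive path(a,h) via R2 from link(a,j), parent(j,h)
round 1: derive path(b,j) via R2 from link(b,g), parent(g,j)
round 1: derive path(d,h) via R2 from link(d,d), parent(d,h)
round 1: derive path(d,j) via R2 from link(d,g), parent(g,j)
round 1: derive path(g,b) via R2 from link(g,a), parent(a,b)
round 1: derive path(g,h) via R2 from link(g,j), parent(j,h)
round 1: derive path(h,h) via R2 from link(h,j), parent(j,h)
round 1: derive path(i,h) via R2 from link(i,j), parent(j,h)
round 1: derive path(j,b) via R2 from link(j,a), parent(a,b)
round 2: derive path(a,g) via R1 from path(a,b), path(b,g)
round 2: derive path(a,i) via R1 from path(a,c), path(c,i)
round 2: derive path(b,a) via R1 from path(b,g), path(g,a)
round 2: derive path(b,b) via R1 from path(b,g), path(g,b)
round 2: derive path(b,h) via R1 from path(b,g), path(g,h)
round 2: derive path(b,i) via R1 from path(b,j), path(j,i)
round 2: derive path(c,h) via R1 from path(c,i), path(i,h)
round 2: derive path(c,j) via R1 from path(c,i), path(i,j)
round 2: derive path(d,a) via R1 from path(d,g), path(g,a)
round 2: derive path(d,b) via R1 from path(d,g), path(g,b)
round 2: derive path(g,c) via R1 from path(g,a), path(a,c)
round 2: derive path(g,g) via R1 from path(g,b), path(b,g)
round 2: derive path(g,i) via R1 from path(g,j), path(j,i)
round 2: derive path(h,a) via R1 from path(h,j), path(j,a)
round 2: derive path(h,b) via R1 from path(h,j), path(j,b)
round 2: derive path(h,i) via R1 from path(h,j), path(j,i)
round 2: derive path(i,a) via R1 from path(i,j), path(j,a)
round 2: derive path(i,b) via R1 from path(i,j), path(j,b)
round 2: derive path(i,i) via R1 from path(i,j), path(j,i)
round 2: derive path(j,c) via R1 from path(j,a), path(a,c)
round 2: derive path(j,g) via R1 from path(j,b), path(b,g)
round 2: derive path(j,h) via R1 from path(j,a), path(a,h)
round 2: derive path(j,j) via R1 from path(j,a), path(a,j)
round 3: derive path(b,c) via R1 from path(b,a), path(a,c)
round 3: derive path(c,a) via R1 from path(c,h), path(h,a)
round 3: derive path(c,b) via R1 from path(c,h), path(h,b)
round 3: derive path(c,c) via R1 from path(c,j), path(j,c)
round 3: derive path(c,g) via R1 from path(c,j), path(j,g)
round 3: derive path(d,c) via R1 from path(d,a), path(a,c)
round 3: derive path(h,c) via R1 from path(h,a), path(a,c)
round 3: derive path(h,g) via R1 from path(h,a), path(a,g)
round 3: derive path(i,c) via R1 from path(i,a), path(a,c)
round 3: derive path(i,g) via R1 from path(i,a), path(a,g)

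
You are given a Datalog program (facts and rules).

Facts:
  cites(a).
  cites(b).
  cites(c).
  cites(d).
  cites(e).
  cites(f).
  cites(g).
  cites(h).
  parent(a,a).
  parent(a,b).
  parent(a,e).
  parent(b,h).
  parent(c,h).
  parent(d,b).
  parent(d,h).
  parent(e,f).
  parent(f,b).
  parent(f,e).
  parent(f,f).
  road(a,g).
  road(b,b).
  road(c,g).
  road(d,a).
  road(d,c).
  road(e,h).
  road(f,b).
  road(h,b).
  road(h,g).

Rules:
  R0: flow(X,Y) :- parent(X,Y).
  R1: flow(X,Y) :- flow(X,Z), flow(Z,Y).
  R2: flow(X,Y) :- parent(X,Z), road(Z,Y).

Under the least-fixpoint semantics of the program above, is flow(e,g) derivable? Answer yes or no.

yes

round 1: derive flow(a,a) via R0 from parent(a,a)
round 1: derive flow(a,b) via R0 from parent(a,b)
round 1: derive flow(a,e) via R0 from parent(a,e)
round 1: derive flow(b,h) via R0 from parent(b,h)
round 1: derive flow(c,h) via R0 from parent(c,h)
round 1: derive flow(d,b) via R0 from parent(d,b)
round 1: derive flow(d,h) via R0 from parent(d,h)
round 1: derive flow(e,f) via R0 from parent(e,f)
round 1: derive flow(f,b) via R0 from parent(f,b)
round 1: derive flow(f,e) via R0 from parent(f,e)
round 1: derive flow(f,f) via R0 from parent(f,f)
round 1: derive flow(a,g) via R2 from parent(a,a), road(a,g)
round 1: derive flow(a,h) via R2 from parent(a,e), road(e,h)
round 1: derive flow(b,b) via R2 from parent(b,h), road(h,b)
round 1: derive flow(b,g) via R2 from parent(b,h), road(h,g)
round 1: derive flow(c,b) via R2 from parent(c,h), road(h,b)
round 1: derive flow(c,g) via R2 from parent(c,h), road(h,g)
round 1: derive flow(d,g) via R2 from parent(d,h), road(h,g)
round 1: derive flow(e,b) via R2 from parent(e,f), road(f,b)
round 1: derive flow(f,h) via R2 from parent(f,e), road(e,h)
round 2: derive flow(a,f) via R1 from flow(a,e), flow(e,f)
round 2: derive flow(e,e) via R1 from flow(e,f), flow(f,e)
round 2: derive flow(e,g) via R1 from flow(e,b), flow(b,g)
round 2: derive flow(e,h) via R1 from flow(e,b), flow(b,h)
round 2: derive flow(f,g) via R1 from flow(f,b), flow(b,g)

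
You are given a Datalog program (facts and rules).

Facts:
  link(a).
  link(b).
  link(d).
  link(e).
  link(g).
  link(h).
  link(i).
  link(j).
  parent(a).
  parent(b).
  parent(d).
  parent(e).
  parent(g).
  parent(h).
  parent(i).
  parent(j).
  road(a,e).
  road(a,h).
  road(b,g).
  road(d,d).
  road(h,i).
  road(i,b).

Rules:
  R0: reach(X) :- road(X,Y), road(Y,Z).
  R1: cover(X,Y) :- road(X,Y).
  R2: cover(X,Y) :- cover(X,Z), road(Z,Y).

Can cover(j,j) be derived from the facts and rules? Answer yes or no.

round 1: derive cover(a,e) via R1 from road(a,e)
round 1: derive cover(a,h) via R1 from road(a,h)
round 1: derive cover(b,g) via R1 from road(b,g)
round 1: derive cover(d,d) via R1 from road(d,d)
round 1: derive cover(h,i) via R1 from road(h,i)
round 1: derive cover(i,b) via R1 from road(i,b)
round 2: derive cover(a,i) via R2 from cover(a,h), road(h,i)
round 2: derive cover(h,b) via R2 from cover(h,i), road(i,b)
round 2: derive cover(i,g) via R2 from cover(i,b), road(b,g)
round 3: derive cover(a,b) via R2 from cover(a,i), road(i,b)
round 3: derive cover(h,g) via R2 from cover(h,b), road(b,g)
round 4: derive cover(a,g) via R2 from cover(a,b), road(b,g)

no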